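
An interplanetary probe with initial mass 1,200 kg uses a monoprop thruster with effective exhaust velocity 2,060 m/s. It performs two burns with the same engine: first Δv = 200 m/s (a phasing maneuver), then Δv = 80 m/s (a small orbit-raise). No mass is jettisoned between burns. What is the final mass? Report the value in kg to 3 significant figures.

After the first burn: m = 1200 × exp(−200/2060.0) = 1200 × 0.90748 = 1,088.98 kg.
After the second burn: m = 1,088.98 × exp(−80/2060.0) = 1,088.98 × 0.96191 = 1,047.5 kg.

final mass ≈ 1050 kg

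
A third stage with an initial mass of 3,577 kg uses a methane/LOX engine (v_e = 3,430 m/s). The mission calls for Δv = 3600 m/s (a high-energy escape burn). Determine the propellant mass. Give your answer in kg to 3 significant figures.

Rocket equation: m₀/m_f = exp(Δv / v_e) = exp(3600 / 3430.0) = exp(1.0496) = 2.8564.
m_f = 3,577 / 2.8564 = 1,252.28 kg, so propellant = m₀ − m_f = 3,577 − 1,252.28 = 2,324.72 kg.

propellant mass ≈ 2320 kg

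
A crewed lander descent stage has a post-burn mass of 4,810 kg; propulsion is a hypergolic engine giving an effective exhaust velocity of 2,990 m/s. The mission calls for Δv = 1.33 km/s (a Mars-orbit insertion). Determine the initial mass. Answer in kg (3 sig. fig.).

initial mass ≈ 7500 kg

Rocket equation: m₀/m_f = exp(Δv / v_e) = exp(1330 / 2990.0) = exp(0.4448) = 1.5602.
m₀ = m_f × 1.5602 = 4,810 × 1.5602 = 7,504.56 kg.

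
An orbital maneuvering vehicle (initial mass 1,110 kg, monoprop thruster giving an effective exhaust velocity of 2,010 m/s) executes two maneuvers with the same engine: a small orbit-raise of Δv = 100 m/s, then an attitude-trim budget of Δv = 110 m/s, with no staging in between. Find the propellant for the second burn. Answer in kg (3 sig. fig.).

propellant for the second burn ≈ 56.2 kg

After the first burn: m = 1110 × exp(−100/2010.0) = 1110 × 0.95147 = 1,056.13 kg.
After the second burn: m = 1,056.13 × exp(−110/2010.0) = 1,056.13 × 0.94674 = 999.881 kg.
Second-burn propellant = 1,056.13 − 999.881 = 56.249 kg.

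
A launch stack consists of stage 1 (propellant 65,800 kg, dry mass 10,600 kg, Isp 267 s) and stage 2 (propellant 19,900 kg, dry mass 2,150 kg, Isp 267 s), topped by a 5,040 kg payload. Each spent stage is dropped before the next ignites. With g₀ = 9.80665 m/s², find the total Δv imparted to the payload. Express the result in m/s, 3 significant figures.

Δv ≈ 6120 m/s

Ignition mass of stage 1 = 65,800+10,600 + 19,900+2,150 + 5,040 = 103,490 kg.
Stage 1: m₀ = 103,490 kg, m_f = 103,490 − 65,800 = 37,690 kg; Δv = 267×9.80665×ln(2.746) = 2618.4×1.0101 ≈ 2645 m/s.
Stage 2: m₀ = 27,090 kg, m_f = 27,090 − 19,900 = 7,190 kg; Δv = 267×9.80665×ln(3.768) = 2618.4×1.3265 ≈ 3473 m/s.
Total Δv = 2645 + 3473 = 6118 m/s.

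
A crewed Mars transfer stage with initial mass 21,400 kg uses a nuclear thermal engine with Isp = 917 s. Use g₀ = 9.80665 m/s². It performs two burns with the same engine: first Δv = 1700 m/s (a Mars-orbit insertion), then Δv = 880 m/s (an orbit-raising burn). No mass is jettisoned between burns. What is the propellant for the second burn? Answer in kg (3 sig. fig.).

propellant for the second burn ≈ 1650 kg

v_e = Isp · g₀ = 917 × 9.80665 = 8992.7 m/s.
After the first burn: m = 21400 × exp(−1700/8992.7) = 21400 × 0.82775 = 17,713.9 kg.
After the second burn: m = 17,713.9 × exp(−880/8992.7) = 17,713.9 × 0.90678 = 16,062.6 kg.
Second-burn propellant = 17,713.9 − 16,062.6 = 1,651.3 kg.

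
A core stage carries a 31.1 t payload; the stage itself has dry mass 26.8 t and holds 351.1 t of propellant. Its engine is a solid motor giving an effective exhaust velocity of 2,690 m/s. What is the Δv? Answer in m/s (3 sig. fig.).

Δv ≈ 5260 m/s

m₀ = payload + dry + propellant = 31.1 + 26.8 + 351.1 = 409 t.
m_f = payload + dry = 31.1 + 26.8 = 57.9 t.
Using Δv = v_e ln(m₀/m_f): Δv = v_e · ln(m₀/m_f) = 2690.0 × ln(7.064) = 2690.0 × 1.9550 ≈ 5258.9 m/s.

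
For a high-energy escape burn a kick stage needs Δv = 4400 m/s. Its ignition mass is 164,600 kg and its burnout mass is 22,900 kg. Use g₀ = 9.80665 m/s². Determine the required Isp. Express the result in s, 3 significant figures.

ln(m₀/m_f) = ln(164600/22900) = ln(7.188) = 1.9724.
By the Tsiolkovsky rocket equation, v_e = Δv / ln(m₀/m_f) = 4400 / 1.9724 = 2230.8 m/s.
Isp = v_e / g₀ = 2230.8 / 9.80665 = 227.5 s.

Isp ≈ 227 s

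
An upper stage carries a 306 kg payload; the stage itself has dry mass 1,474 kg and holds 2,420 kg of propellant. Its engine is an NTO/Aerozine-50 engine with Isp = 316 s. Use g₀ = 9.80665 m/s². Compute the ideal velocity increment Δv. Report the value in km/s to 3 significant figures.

v_e = Isp · g₀ = 316 × 9.80665 = 3098.9 m/s.
m₀ = payload + dry + propellant = 306 + 1,474 + 2,420 = 4,200 kg.
m_f = payload + dry = 306 + 1,474 = 1,780 kg.
By the Tsiolkovsky rocket equation, Δv = v_e · ln(m₀/m_f) = 3098.9 × ln(2.36) = 3098.9 × 0.8585 ≈ 2660.3 m/s.

Δv ≈ 2.66 km/s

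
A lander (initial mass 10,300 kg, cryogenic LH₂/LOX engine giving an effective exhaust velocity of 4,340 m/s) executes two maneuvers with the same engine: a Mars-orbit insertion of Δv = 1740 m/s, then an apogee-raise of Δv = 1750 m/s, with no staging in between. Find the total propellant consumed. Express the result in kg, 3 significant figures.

total propellant consumed ≈ 5690 kg

After the first burn: m = 10300 × exp(−1740/4340.0) = 10300 × 0.66970 = 6,897.91 kg.
After the second burn: m = 6,897.91 × exp(−1750/4340.0) = 6,897.91 × 0.66816 = 4,608.91 kg.
Total propellant = m₀ − m_final = 10300 − 4,608.91 = 5,691.09 kg.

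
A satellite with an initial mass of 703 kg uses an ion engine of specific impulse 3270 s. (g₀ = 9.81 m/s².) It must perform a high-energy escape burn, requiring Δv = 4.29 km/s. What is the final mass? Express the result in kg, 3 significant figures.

final mass ≈ 615 kg

v_e = Isp · g₀ = 3270 × 9.81 = 32078.7 m/s.
Using Δv = v_e ln(m₀/m_f): m₀/m_f = exp(Δv / v_e) = exp(4290 / 32078.7) = exp(0.1337) = 1.1431.
m_f = m₀ / 1.1431 = 703 / 1.1431 = 614.994 kg.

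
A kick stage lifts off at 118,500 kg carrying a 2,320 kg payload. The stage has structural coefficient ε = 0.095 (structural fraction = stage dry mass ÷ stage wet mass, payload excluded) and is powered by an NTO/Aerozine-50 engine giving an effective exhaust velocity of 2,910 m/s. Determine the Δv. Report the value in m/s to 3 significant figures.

Stage wet mass = m₀ − payload = 118,500 − 2,320 = 116,180 kg.
Stage dry mass = ε × stage wet mass = 0.095 × 116,180 = 11,037.1 kg.
Burnout mass m_f = stage dry + payload = 11,037.1 + 2,320 = 13,357.1 kg.
By the Tsiolkovsky rocket equation, Δv = v_e · ln(118,500/13,357.1) = 2910.0 × ln(8.872) = 2910.0 × 2.1829 ≈ 6352 m/s.

Δv ≈ 6350 m/s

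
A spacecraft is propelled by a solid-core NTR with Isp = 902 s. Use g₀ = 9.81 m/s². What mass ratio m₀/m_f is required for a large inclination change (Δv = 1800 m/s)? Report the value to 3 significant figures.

v_e = Isp · g₀ = 902 × 9.81 = 8848.6 m/s.
From the ideal rocket equation, m₀/m_f = exp(Δv / v_e) = exp(1800 / 8848.6) = exp(0.2034) = 1.2256.

mass ratio ≈ 1.23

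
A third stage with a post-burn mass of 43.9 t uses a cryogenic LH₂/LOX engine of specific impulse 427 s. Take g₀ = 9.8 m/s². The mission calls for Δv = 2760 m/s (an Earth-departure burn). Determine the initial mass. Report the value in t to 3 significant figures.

v_e = Isp · g₀ = 427 × 9.8 = 4184.6 m/s.
m₀/m_f = exp(Δv / v_e) = exp(2760 / 4184.6) = exp(0.6596) = 1.9339.
m₀ = m_f × 1.9339 = 43.9 × 1.9339 = 84.8982 t.

initial mass ≈ 84.9 t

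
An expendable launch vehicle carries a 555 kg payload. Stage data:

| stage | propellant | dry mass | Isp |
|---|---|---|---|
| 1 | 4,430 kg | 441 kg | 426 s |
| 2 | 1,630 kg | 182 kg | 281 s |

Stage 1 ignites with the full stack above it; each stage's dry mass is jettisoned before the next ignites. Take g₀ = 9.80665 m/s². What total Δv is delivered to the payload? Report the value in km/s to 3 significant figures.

Δv ≈ 7.17 km/s

Ignition mass of stage 1 = 4,430+441 + 1,630+182 + 555 = 7,238 kg.
Stage 1: m₀ = 7,238 kg, m_f = 7,238 − 4,430 = 2,808 kg; Δv = 426×9.80665×ln(2.578) = 4177.6×0.9469 ≈ 3956 m/s.
Stage 2: m₀ = 2,367 kg, m_f = 2,367 − 1,630 = 737 kg; Δv = 281×9.80665×ln(3.212) = 2755.7×1.1668 ≈ 3215 m/s.
Total Δv = 3956 + 3215 = 7171 m/s.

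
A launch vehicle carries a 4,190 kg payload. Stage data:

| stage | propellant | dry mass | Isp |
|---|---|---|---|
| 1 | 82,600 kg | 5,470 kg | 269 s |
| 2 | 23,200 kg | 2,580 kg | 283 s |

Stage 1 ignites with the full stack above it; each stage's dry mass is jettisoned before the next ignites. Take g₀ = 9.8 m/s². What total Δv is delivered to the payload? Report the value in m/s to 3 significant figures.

Ignition mass of stage 1 = 82,600+5,470 + 23,200+2,580 + 4,190 = 118,040 kg.
Stage 1: m₀ = 118,040 kg, m_f = 118,040 − 82,600 = 35,440 kg; Δv = 269×9.8×ln(3.331) = 2636.2×1.2032 ≈ 3172 m/s.
Stage 2: m₀ = 29,970 kg, m_f = 29,970 − 23,200 = 6,770 kg; Δv = 283×9.8×ln(4.427) = 2773.4×1.4877 ≈ 4126 m/s.
Total Δv = 3172 + 4126 = 7298 m/s.

Δv ≈ 7300 m/s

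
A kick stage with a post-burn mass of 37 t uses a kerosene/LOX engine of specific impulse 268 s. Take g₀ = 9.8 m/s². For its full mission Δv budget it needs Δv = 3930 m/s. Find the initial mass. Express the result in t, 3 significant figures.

v_e = Isp · g₀ = 268 × 9.8 = 2626.4 m/s.
Using Δv = v_e ln(m₀/m_f): m₀/m_f = exp(Δv / v_e) = exp(3930 / 2626.4) = exp(1.4963) = 4.4653.
m₀ = m_f × 4.4653 = 37 × 4.4653 = 165.216 t.

initial mass ≈ 165 t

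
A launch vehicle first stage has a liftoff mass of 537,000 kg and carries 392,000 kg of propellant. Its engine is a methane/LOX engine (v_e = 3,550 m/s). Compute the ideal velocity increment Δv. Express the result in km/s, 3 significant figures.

m_f = m₀ − m_prop = 537,000 − 392,000 = 145,000 kg.
Rocket equation: Δv = v_e · ln(m₀/m_f) = 3550.0 × ln(3.703) = 3550.0 × 1.3093 ≈ 4647.9 m/s.

Δv ≈ 4.65 km/s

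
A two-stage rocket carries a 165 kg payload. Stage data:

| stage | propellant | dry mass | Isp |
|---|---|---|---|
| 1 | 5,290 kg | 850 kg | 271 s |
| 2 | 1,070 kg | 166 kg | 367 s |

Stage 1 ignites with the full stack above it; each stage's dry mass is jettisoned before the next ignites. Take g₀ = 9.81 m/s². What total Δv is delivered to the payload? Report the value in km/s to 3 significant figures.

Δv ≈ 8.41 km/s

Ignition mass of stage 1 = 5,290+850 + 1,070+166 + 165 = 7,541 kg.
Stage 1: m₀ = 7,541 kg, m_f = 7,541 − 5,290 = 2,251 kg; Δv = 271×9.81×ln(3.35) = 2658.5×1.2090 ≈ 3214 m/s.
Stage 2: m₀ = 1,401 kg, m_f = 1,401 − 1,070 = 331 kg; Δv = 367×9.81×ln(4.233) = 3600.3×1.4428 ≈ 5195 m/s.
Total Δv = 3214 + 5195 = 8409 m/s.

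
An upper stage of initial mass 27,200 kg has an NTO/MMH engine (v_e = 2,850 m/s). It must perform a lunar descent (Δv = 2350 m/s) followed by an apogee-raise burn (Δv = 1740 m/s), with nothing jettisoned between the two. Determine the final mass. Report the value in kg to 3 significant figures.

After the first burn: m = 27200 × exp(−2350/2850.0) = 27200 × 0.43843 = 11,925.3 kg.
After the second burn: m = 11,925.3 × exp(−1740/2850.0) = 11,925.3 × 0.54306 = 6,476.15 kg.

final mass ≈ 6480 kg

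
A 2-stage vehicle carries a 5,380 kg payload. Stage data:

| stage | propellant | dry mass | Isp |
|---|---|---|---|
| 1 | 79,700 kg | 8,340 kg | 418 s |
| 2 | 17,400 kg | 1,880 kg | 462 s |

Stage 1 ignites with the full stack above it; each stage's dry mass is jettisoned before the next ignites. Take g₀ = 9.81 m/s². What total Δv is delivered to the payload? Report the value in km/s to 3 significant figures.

Ignition mass of stage 1 = 79,700+8,340 + 17,400+1,880 + 5,380 = 112,700 kg.
Stage 1: m₀ = 112,700 kg, m_f = 112,700 − 79,700 = 33,000 kg; Δv = 418×9.81×ln(3.415) = 4100.6×1.2282 ≈ 5036 m/s.
Stage 2: m₀ = 24,660 kg, m_f = 24,660 − 17,400 = 7,260 kg; Δv = 462×9.81×ln(3.397) = 4532.2×1.2228 ≈ 5542 m/s.
Total Δv = 5036 + 5542 = 10578 m/s.

Δv ≈ 10.6 km/s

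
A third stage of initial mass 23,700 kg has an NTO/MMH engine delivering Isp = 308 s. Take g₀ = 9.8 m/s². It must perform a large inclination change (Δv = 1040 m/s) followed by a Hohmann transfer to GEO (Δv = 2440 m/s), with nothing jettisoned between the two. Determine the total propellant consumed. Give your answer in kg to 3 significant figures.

v_e = Isp · g₀ = 308 × 9.8 = 3018.4 m/s.
After the first burn: m = 23700 × exp(−1040/3018.4) = 23700 × 0.70854 = 16,792.4 kg.
After the second burn: m = 16,792.4 × exp(−2440/3018.4) = 16,792.4 × 0.44558 = 7,482.36 kg.
Total propellant = m₀ − m_final = 23700 − 7,482.36 = 16,217.64 kg.

total propellant consumed ≈ 16200 kg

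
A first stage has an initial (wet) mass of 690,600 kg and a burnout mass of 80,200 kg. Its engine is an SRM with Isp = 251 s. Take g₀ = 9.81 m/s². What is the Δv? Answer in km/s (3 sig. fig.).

v_e = Isp · g₀ = 251 × 9.81 = 2462.3 m/s.
Rocket equation: Δv = v_e · ln(m₀/m_f) = 2462.3 × ln(8.611) = 2462.3 × 2.1530 ≈ 5301.4 m/s.

Δv ≈ 5.30 km/s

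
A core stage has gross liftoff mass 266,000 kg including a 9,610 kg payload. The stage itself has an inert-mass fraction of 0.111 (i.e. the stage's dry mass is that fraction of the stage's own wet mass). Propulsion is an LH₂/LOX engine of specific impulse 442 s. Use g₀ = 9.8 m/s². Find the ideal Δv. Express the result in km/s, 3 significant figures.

Δv ≈ 8.42 km/s

Stage wet mass = m₀ − payload = 266,000 − 9,610 = 256,390 kg.
Stage dry mass = ε × stage wet mass = 0.111 × 256,390 = 28,459.3 kg.
Burnout mass m_f = stage dry + payload = 28,459.3 + 9,610 = 38,069.3 kg.
v_e = Isp · g₀ = 442 × 9.8 = 4331.6 m/s.
Rocket equation: Δv = v_e · ln(266,000/38,069.3) = 4331.6 × ln(6.987) = 4331.6 × 1.9441 ≈ 8421 m/s.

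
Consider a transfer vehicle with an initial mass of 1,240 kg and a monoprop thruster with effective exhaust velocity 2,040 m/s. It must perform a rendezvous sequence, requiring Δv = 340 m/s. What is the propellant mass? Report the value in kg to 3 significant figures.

From the ideal rocket equation, m₀/m_f = exp(Δv / v_e) = exp(340 / 2040.0) = exp(0.1667) = 1.1814.
m_f = 1,240 / 1.1814 = 1,049.6 kg, so propellant = m₀ − m_f = 1,240 − 1,049.6 = 190.4 kg.

propellant mass ≈ 190 kg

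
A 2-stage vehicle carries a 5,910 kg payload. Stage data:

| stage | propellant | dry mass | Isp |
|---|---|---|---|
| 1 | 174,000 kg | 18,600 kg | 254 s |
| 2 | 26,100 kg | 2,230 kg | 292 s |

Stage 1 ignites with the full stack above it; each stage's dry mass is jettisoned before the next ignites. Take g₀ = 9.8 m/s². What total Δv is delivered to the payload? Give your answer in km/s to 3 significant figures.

Δv ≈ 7.74 km/s

Ignition mass of stage 1 = 174,000+18,600 + 26,100+2,230 + 5,910 = 226,840 kg.
Stage 1: m₀ = 226,840 kg, m_f = 226,840 − 174,000 = 52,840 kg; Δv = 254×9.8×ln(4.293) = 2489.2×1.4570 ≈ 3627 m/s.
Stage 2: m₀ = 34,240 kg, m_f = 34,240 − 26,100 = 8,140 kg; Δv = 292×9.8×ln(4.206) = 2861.6×1.4366 ≈ 4111 m/s.
Total Δv = 3627 + 4111 = 7738 m/s.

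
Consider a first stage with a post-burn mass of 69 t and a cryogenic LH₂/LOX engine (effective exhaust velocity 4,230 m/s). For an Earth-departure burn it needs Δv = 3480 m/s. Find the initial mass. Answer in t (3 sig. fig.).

Using Δv = v_e ln(m₀/m_f): m₀/m_f = exp(Δv / v_e) = exp(3480 / 4230.0) = exp(0.8227) = 2.2766.
m₀ = m_f × 2.2766 = 69 × 2.2766 = 157.085 t.

initial mass ≈ 157 t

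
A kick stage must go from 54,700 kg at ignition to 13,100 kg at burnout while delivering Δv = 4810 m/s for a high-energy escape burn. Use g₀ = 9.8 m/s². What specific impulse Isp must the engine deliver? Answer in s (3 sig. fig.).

Isp ≈ 343 s

ln(m₀/m_f) = ln(54700/13100) = ln(4.176) = 1.4293.
v_e = Δv / ln(m₀/m_f) = 4810 / 1.4293 = 3365.4 m/s.
Isp = v_e / g₀ = 3365.4 / 9.8 = 343.4 s.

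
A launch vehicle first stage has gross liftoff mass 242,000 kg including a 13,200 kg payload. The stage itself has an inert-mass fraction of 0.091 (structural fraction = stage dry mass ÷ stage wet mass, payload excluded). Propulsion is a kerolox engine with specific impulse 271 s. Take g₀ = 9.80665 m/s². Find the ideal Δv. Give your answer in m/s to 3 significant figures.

Stage wet mass = m₀ − payload = 242,000 − 13,200 = 228,800 kg.
Stage dry mass = ε × stage wet mass = 0.091 × 228,800 = 20,820.8 kg.
Burnout mass m_f = stage dry + payload = 20,820.8 + 13,200 = 34,020.8 kg.
v_e = Isp · g₀ = 271 × 9.80665 = 2657.6 m/s.
From the ideal rocket equation, Δv = v_e · ln(242,000/34,020.8) = 2657.6 × ln(7.113) = 2657.6 × 1.9620 ≈ 5214 m/s.

Δv ≈ 5210 m/s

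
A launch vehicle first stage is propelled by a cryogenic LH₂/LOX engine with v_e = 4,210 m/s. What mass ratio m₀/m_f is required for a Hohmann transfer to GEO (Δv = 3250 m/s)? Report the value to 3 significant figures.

mass ratio ≈ 2.16

m₀/m_f = exp(Δv / v_e) = exp(3250 / 4210.0) = exp(0.7720) = 2.1640.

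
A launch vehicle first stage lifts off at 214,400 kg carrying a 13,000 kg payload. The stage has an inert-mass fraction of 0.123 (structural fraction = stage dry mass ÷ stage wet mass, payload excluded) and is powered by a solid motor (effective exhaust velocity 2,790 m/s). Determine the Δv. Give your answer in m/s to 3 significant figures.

Δv ≈ 4840 m/s

Stage wet mass = m₀ − payload = 214,400 − 13,000 = 201,400 kg.
Stage dry mass = ε × stage wet mass = 0.123 × 201,400 = 24,772.2 kg.
Burnout mass m_f = stage dry + payload = 24,772.2 + 13,000 = 37,772.2 kg.
Rocket equation: Δv = v_e · ln(214,400/37,772.2) = 2790.0 × ln(5.676) = 2790.0 × 1.7363 ≈ 4844 m/s.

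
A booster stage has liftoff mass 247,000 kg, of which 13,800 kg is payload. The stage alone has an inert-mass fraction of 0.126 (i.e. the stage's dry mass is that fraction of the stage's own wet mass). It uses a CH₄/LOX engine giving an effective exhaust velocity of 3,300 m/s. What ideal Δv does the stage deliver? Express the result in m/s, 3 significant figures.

Δv ≈ 5750 m/s

Stage wet mass = m₀ − payload = 247,000 − 13,800 = 233,200 kg.
Stage dry mass = ε × stage wet mass = 0.126 × 233,200 = 29,383.2 kg.
Burnout mass m_f = stage dry + payload = 29,383.2 + 13,800 = 43,183.2 kg.
Δv = v_e · ln(247,000/43,183.2) = 3300.0 × ln(5.72) = 3300.0 × 1.7439 ≈ 5755 m/s.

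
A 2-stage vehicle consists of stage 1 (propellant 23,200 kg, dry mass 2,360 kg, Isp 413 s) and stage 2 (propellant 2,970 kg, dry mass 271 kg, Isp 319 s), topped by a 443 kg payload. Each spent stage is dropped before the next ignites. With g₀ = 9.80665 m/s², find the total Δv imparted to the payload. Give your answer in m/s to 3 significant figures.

Δv ≈ 11500 m/s

Ignition mass of stage 1 = 23,200+2,360 + 2,970+271 + 443 = 29,244 kg.
Stage 1: m₀ = 29,244 kg, m_f = 29,244 − 23,200 = 6,044 kg; Δv = 413×9.80665×ln(4.839) = 4050.1×1.5766 ≈ 6385 m/s.
Stage 2: m₀ = 3,684 kg, m_f = 3,684 − 2,970 = 714 kg; Δv = 319×9.80665×ln(5.16) = 3128.3×1.6409 ≈ 5133 m/s.
Total Δv = 6385 + 5133 = 11518 m/s.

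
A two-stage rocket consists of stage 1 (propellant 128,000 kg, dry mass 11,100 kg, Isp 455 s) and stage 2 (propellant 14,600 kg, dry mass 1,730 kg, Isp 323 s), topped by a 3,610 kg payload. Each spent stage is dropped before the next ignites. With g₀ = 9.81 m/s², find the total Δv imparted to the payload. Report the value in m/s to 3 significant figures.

Δv ≈ 11500 m/s

Ignition mass of stage 1 = 128,000+11,100 + 14,600+1,730 + 3,610 = 159,040 kg.
Stage 1: m₀ = 159,040 kg, m_f = 159,040 − 128,000 = 31,040 kg; Δv = 455×9.81×ln(5.124) = 4463.6×1.6339 ≈ 7293 m/s.
Stage 2: m₀ = 19,940 kg, m_f = 19,940 − 14,600 = 5,340 kg; Δv = 323×9.81×ln(3.734) = 3168.6×1.3175 ≈ 4175 m/s.
Total Δv = 7293 + 4175 = 11468 m/s.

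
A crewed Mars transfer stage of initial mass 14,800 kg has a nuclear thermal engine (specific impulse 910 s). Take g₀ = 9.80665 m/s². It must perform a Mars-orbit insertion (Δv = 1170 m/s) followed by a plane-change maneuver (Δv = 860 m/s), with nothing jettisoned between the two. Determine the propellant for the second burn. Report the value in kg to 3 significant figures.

propellant for the second burn ≈ 1190 kg

v_e = Isp · g₀ = 910 × 9.80665 = 8924.1 m/s.
After the first burn: m = 14800 × exp(−1170/8924.1) = 14800 × 0.87712 = 12,981.4 kg.
After the second burn: m = 12,981.4 × exp(−860/8924.1) = 12,981.4 × 0.90813 = 11,788.8 kg.
Second-burn propellant = 12,981.4 − 11,788.8 = 1,192.6 kg.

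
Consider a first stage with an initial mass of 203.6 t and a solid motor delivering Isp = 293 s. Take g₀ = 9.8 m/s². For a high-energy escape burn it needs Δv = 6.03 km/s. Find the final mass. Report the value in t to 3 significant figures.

v_e = Isp · g₀ = 293 × 9.8 = 2871.4 m/s.
By the Tsiolkovsky rocket equation, m₀/m_f = exp(Δv / v_e) = exp(6030 / 2871.4) = exp(2.1000) = 8.1663.
m_f = m₀ / 8.1663 = 203.6 / 8.1663 = 24.9317 t.

final mass ≈ 24.9 t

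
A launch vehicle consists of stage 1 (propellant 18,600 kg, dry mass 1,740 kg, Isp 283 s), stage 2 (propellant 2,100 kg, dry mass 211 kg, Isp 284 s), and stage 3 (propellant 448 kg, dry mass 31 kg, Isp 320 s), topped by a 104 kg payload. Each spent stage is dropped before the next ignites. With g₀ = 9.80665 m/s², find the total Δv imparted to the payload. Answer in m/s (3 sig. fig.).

Δv ≈ 12700 m/s

Ignition mass of stage 1 = 18,600+1,740 + 2,100+211 + 448+31 + 104 = 23,234 kg.
Stage 1: m₀ = 23,234 kg, m_f = 23,234 − 18,600 = 4,634 kg; Δv = 283×9.80665×ln(5.014) = 2775.3×1.6122 ≈ 4474 m/s.
Stage 2: m₀ = 2,894 kg, m_f = 2,894 − 2,100 = 794 kg; Δv = 284×9.80665×ln(3.645) = 2785.1×1.2933 ≈ 3602 m/s.
Stage 3: m₀ = 583 kg, m_f = 583 − 448 = 135 kg; Δv = 320×9.80665×ln(4.319) = 3138.1×1.4629 ≈ 4591 m/s.
Total Δv = 4474 + 3602 + 4591 = 12667 m/s.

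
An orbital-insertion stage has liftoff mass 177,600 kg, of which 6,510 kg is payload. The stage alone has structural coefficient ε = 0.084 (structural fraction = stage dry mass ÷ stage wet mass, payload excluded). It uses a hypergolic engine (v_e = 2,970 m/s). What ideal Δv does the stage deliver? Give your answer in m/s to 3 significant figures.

Stage wet mass = m₀ − payload = 177,600 − 6,510 = 171,090 kg.
Stage dry mass = ε × stage wet mass = 0.084 × 171,090 = 14,371.6 kg.
Burnout mass m_f = stage dry + payload = 14,371.6 + 6,510 = 20,881.6 kg.
Δv = v_e · ln(177,600/20,881.6) = 2970.0 × ln(8.505) = 2970.0 × 2.1407 ≈ 6358 m/s.

Δv ≈ 6360 m/s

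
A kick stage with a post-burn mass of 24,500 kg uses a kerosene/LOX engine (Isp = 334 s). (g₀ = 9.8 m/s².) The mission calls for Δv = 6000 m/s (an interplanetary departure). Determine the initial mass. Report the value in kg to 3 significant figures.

initial mass ≈ 153000 kg

v_e = Isp · g₀ = 334 × 9.8 = 3273.2 m/s.
Using Δv = v_e ln(m₀/m_f): m₀/m_f = exp(Δv / v_e) = exp(6000 / 3273.2) = exp(1.8331) = 6.2530.
m₀ = m_f × 6.2530 = 24,500 × 6.2530 = 153,199 kg.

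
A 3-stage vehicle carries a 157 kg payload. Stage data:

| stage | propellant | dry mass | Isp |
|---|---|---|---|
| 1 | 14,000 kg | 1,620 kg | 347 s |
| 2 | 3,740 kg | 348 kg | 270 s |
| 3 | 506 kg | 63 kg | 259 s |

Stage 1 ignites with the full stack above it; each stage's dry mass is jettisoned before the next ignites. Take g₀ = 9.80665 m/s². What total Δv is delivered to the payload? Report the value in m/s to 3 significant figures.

Ignition mass of stage 1 = 14,000+1,620 + 3,740+348 + 506+63 + 157 = 20,434 kg.
Stage 1: m₀ = 20,434 kg, m_f = 20,434 − 14,000 = 6,434 kg; Δv = 347×9.80665×ln(3.176) = 3402.9×1.1556 ≈ 3932 m/s.
Stage 2: m₀ = 4,814 kg, m_f = 4,814 − 3,740 = 1,074 kg; Δv = 270×9.80665×ln(4.482) = 2647.8×1.5001 ≈ 3972 m/s.
Stage 3: m₀ = 726 kg, m_f = 726 − 506 = 220 kg; Δv = 259×9.80665×ln(3.3) = 2539.9×1.1939 ≈ 3032 m/s.
Total Δv = 3932 + 3972 + 3032 = 10936 m/s.

Δv ≈ 10900 m/s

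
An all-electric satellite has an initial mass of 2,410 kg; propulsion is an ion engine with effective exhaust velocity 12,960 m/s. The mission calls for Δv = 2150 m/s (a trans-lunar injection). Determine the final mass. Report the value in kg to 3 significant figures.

Using Δv = v_e ln(m₀/m_f): m₀/m_f = exp(Δv / v_e) = exp(2150 / 12960.0) = exp(0.1659) = 1.1804.
m_f = m₀ / 1.1804 = 2,410 / 1.1804 = 2,041.68 kg.

final mass ≈ 2040 kg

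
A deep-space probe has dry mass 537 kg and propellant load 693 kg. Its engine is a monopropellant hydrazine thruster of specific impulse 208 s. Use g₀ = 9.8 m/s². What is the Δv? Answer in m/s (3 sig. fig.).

Δv ≈ 1690 m/s

v_e = Isp · g₀ = 208 × 9.8 = 2038.4 m/s.
m₀ = m_dry + m_prop = 537 + 693 = 1,230 kg.
Δv = v_e · ln(m₀/m_f) = 2038.4 × ln(2.291) = 2038.4 × 0.8288 ≈ 1689.4 m/s.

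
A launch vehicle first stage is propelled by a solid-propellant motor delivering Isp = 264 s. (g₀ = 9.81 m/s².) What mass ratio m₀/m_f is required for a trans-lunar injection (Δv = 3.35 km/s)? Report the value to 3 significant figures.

v_e = Isp · g₀ = 264 × 9.81 = 2589.8 m/s.
m₀/m_f = exp(Δv / v_e) = exp(3350 / 2589.8) = exp(1.2935) = 3.6456.

mass ratio ≈ 3.65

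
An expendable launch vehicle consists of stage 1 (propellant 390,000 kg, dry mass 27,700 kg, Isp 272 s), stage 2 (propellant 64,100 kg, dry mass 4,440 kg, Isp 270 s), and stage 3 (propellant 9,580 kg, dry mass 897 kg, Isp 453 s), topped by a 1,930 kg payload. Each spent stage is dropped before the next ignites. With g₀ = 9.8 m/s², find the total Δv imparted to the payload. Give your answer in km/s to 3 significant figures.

Ignition mass of stage 1 = 390,000+27,700 + 64,100+4,440 + 9,580+897 + 1,930 = 498,647 kg.
Stage 1: m₀ = 498,647 kg, m_f = 498,647 − 390,000 = 108,647 kg; Δv = 272×9.8×ln(4.59) = 2665.6×1.5238 ≈ 4062 m/s.
Stage 2: m₀ = 80,947 kg, m_f = 80,947 − 64,100 = 16,847 kg; Δv = 270×9.8×ln(4.805) = 2646.0×1.5696 ≈ 4153 m/s.
Stage 3: m₀ = 12,407 kg, m_f = 12,407 − 9,580 = 2,827 kg; Δv = 453×9.8×ln(4.389) = 4439.4×1.4790 ≈ 6566 m/s.
Total Δv = 4062 + 4153 + 6566 = 14781 m/s.

Δv ≈ 14.8 km/s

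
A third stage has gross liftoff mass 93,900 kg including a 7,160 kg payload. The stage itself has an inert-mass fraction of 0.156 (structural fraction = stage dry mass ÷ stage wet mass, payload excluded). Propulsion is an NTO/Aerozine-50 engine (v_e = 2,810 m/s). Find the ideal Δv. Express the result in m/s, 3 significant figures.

Stage wet mass = m₀ − payload = 93,900 − 7,160 = 86,740 kg.
Stage dry mass = ε × stage wet mass = 0.156 × 86,740 = 13,531.4 kg.
Burnout mass m_f = stage dry + payload = 13,531.4 + 7,160 = 20,691.4 kg.
By the Tsiolkovsky rocket equation, Δv = v_e · ln(93,900/20,691.4) = 2810.0 × ln(4.538) = 2810.0 × 1.5125 ≈ 4250 m/s.

Δv ≈ 4250 m/s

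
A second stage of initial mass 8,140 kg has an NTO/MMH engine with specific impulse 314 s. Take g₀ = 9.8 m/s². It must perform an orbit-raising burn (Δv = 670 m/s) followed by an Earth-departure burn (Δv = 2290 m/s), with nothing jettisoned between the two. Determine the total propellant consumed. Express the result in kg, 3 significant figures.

total propellant consumed ≈ 5030 kg

v_e = Isp · g₀ = 314 × 9.8 = 3077.2 m/s.
After the first burn: m = 8140 × exp(−670/3077.2) = 8140 × 0.80434 = 6,547.33 kg.
After the second burn: m = 6,547.33 × exp(−2290/3077.2) = 6,547.33 × 0.47512 = 3,110.77 kg.
Total propellant = m₀ − m_final = 8140 − 3,110.77 = 5,029.23 kg.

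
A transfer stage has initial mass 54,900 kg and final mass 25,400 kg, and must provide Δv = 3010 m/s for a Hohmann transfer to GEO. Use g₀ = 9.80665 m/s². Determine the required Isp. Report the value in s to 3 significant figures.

Isp ≈ 398 s

ln(m₀/m_f) = ln(54900/25400) = ln(2.161) = 0.7708.
v_e = Δv / ln(m₀/m_f) = 3010 / 0.7708 = 3905.2 m/s.
Isp = v_e / g₀ = 3905.2 / 9.80665 = 398.2 s.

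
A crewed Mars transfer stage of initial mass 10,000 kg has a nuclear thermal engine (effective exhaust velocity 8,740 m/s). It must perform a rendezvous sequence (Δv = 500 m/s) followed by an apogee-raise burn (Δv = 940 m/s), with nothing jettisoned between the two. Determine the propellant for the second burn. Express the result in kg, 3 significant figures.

After the first burn: m = 10000 × exp(−500/8740.0) = 10000 × 0.94440 = 9,444 kg.
After the second burn: m = 9,444 × exp(−940/8740.0) = 9,444 × 0.89803 = 8,481 kg.
Second-burn propellant = 9,444 − 8,481 = 963 kg.

propellant for the second burn ≈ 963 kg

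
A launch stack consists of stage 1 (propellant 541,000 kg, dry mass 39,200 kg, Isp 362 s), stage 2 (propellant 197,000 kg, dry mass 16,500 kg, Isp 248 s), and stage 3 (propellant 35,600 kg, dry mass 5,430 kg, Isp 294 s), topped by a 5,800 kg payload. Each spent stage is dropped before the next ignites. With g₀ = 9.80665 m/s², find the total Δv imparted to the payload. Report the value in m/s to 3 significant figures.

Ignition mass of stage 1 = 541,000+39,200 + 197,000+16,500 + 35,600+5,430 + 5,800 = 840,530 kg.
Stage 1: m₀ = 840,530 kg, m_f = 840,530 − 541,000 = 299,530 kg; Δv = 362×9.80665×ln(2.806) = 3550.0×1.0318 ≈ 3663 m/s.
Stage 2: m₀ = 260,330 kg, m_f = 260,330 − 197,000 = 63,330 kg; Δv = 248×9.80665×ln(4.111) = 2432.0×1.4136 ≈ 3438 m/s.
Stage 3: m₀ = 46,830 kg, m_f = 46,830 − 35,600 = 11,230 kg; Δv = 294×9.80665×ln(4.17) = 2883.2×1.4279 ≈ 4117 m/s.
Total Δv = 3663 + 3438 + 4117 = 11218 m/s.

Δv ≈ 11200 m/s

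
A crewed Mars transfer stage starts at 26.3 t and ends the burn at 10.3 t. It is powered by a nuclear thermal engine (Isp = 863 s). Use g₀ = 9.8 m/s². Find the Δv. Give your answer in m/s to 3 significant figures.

Δv ≈ 7930 m/s

v_e = Isp · g₀ = 863 × 9.8 = 8457.4 m/s.
Δv = v_e · ln(m₀/m_f) = 8457.4 × ln(2.553) = 8457.4 × 0.9374 ≈ 7928.2 m/s.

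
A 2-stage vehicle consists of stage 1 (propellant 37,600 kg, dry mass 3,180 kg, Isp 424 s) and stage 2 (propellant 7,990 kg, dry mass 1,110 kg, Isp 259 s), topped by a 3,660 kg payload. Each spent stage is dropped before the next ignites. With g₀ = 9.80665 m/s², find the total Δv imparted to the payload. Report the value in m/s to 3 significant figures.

Ignition mass of stage 1 = 37,600+3,180 + 7,990+1,110 + 3,660 = 53,540 kg.
Stage 1: m₀ = 53,540 kg, m_f = 53,540 − 37,600 = 15,940 kg; Δv = 424×9.80665×ln(3.359) = 4158.0×1.2116 ≈ 5038 m/s.
Stage 2: m₀ = 12,760 kg, m_f = 12,760 − 7,990 = 4,770 kg; Δv = 259×9.80665×ln(2.675) = 2539.9×0.9840 ≈ 2499 m/s.
Total Δv = 5038 + 2499 = 7537 m/s.

Δv ≈ 7540 m/s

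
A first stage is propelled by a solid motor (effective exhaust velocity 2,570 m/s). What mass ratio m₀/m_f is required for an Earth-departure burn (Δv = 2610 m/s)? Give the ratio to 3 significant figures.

mass ratio ≈ 2.76

By the Tsiolkovsky rocket equation, m₀/m_f = exp(Δv / v_e) = exp(2610 / 2570.0) = exp(1.0156) = 2.7609.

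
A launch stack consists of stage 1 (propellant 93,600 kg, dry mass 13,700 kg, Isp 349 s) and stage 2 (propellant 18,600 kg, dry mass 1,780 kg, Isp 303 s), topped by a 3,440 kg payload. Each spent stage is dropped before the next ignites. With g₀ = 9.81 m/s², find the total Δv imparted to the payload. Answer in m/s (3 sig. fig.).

Ignition mass of stage 1 = 93,600+13,700 + 18,600+1,780 + 3,440 = 131,120 kg.
Stage 1: m₀ = 131,120 kg, m_f = 131,120 − 93,600 = 37,520 kg; Δv = 349×9.81×ln(3.495) = 3423.7×1.2512 ≈ 4284 m/s.
Stage 2: m₀ = 23,820 kg, m_f = 23,820 − 18,600 = 5,220 kg; Δv = 303×9.81×ln(4.563) = 2972.4×1.5180 ≈ 4512 m/s.
Total Δv = 4284 + 4512 = 8796 m/s.

Δv ≈ 8800 m/s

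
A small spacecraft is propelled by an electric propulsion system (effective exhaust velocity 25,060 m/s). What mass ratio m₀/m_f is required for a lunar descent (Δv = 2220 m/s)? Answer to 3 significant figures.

mass ratio ≈ 1.09

m₀/m_f = exp(Δv / v_e) = exp(2220 / 25060.0) = exp(0.0886) = 1.0926.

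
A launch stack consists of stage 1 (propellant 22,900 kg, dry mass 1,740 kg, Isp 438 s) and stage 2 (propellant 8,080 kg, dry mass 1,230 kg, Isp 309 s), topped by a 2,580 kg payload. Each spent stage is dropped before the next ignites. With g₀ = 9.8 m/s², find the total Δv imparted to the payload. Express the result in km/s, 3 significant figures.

Δv ≈ 7.68 km/s

Ignition mass of stage 1 = 22,900+1,740 + 8,080+1,230 + 2,580 = 36,530 kg.
Stage 1: m₀ = 36,530 kg, m_f = 36,530 − 22,900 = 13,630 kg; Δv = 438×9.8×ln(2.68) = 4292.4×0.9859 ≈ 4232 m/s.
Stage 2: m₀ = 11,890 kg, m_f = 11,890 − 8,080 = 3,810 kg; Δv = 309×9.8×ln(3.121) = 3028.2×1.1381 ≈ 3446 m/s.
Total Δv = 4232 + 3446 = 7678 m/s.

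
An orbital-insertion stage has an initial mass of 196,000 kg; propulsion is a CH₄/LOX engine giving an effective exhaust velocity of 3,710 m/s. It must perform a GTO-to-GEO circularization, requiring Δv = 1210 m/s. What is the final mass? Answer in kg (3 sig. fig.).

final mass ≈ 141000 kg

Rocket equation: m₀/m_f = exp(Δv / v_e) = exp(1210 / 3710.0) = exp(0.3261) = 1.3856.
m_f = m₀ / 1.3856 = 196,000 / 1.3856 = 141,455 kg.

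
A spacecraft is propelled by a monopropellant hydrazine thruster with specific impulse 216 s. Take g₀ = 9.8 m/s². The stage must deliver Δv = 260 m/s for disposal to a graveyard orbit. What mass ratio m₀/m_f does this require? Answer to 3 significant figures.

mass ratio ≈ 1.13

v_e = Isp · g₀ = 216 × 9.8 = 2116.8 m/s.
Using Δv = v_e ln(m₀/m_f): m₀/m_f = exp(Δv / v_e) = exp(260 / 2116.8) = exp(0.1228) = 1.1307.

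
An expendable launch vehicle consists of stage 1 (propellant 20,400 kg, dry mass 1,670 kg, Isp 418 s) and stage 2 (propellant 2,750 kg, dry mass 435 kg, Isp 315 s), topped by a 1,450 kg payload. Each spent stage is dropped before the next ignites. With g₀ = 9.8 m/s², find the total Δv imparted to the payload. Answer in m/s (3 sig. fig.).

Δv ≈ 8690 m/s

Ignition mass of stage 1 = 20,400+1,670 + 2,750+435 + 1,450 = 26,705 kg.
Stage 1: m₀ = 26,705 kg, m_f = 26,705 − 20,400 = 6,305 kg; Δv = 418×9.8×ln(4.236) = 4096.4×1.4435 ≈ 5913 m/s.
Stage 2: m₀ = 4,635 kg, m_f = 4,635 − 2,750 = 1,885 kg; Δv = 315×9.8×ln(2.459) = 3087.0×0.8997 ≈ 2777 m/s.
Total Δv = 5913 + 2777 = 8690 m/s.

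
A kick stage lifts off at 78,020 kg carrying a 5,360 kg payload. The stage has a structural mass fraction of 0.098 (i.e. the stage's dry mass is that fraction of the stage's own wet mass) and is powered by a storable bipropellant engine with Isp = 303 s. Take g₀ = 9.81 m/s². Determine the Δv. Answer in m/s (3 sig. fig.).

Stage wet mass = m₀ − payload = 78,020 − 5,360 = 72,660 kg.
Stage dry mass = ε × stage wet mass = 0.098 × 72,660 = 7,120.68 kg.
Burnout mass m_f = stage dry + payload = 7,120.68 + 5,360 = 12,480.68 kg.
v_e = Isp · g₀ = 303 × 9.81 = 2972.4 m/s.
From the ideal rocket equation, Δv = v_e · ln(78,020/12,480.68) = 2972.4 × ln(6.251) = 2972.4 × 1.8328 ≈ 5448 m/s.

Δv ≈ 5450 m/s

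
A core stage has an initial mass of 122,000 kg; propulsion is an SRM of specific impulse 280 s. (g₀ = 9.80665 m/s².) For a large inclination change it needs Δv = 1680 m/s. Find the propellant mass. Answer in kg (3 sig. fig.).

v_e = Isp · g₀ = 280 × 9.80665 = 2745.9 m/s.
From the ideal rocket equation, m₀/m_f = exp(Δv / v_e) = exp(1680 / 2745.9) = exp(0.6118) = 1.8438.
m_f = 122,000 / 1.8438 = 66,167.7 kg, so propellant = m₀ − m_f = 122,000 − 66,167.7 = 55,832.3 kg.

propellant mass ≈ 55800 kg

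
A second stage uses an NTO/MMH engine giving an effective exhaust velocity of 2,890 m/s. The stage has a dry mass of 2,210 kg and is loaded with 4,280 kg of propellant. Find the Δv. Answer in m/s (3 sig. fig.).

m₀ = m_dry + m_prop = 2,210 + 4,280 = 6,490 kg.
Δv = v_e · ln(m₀/m_f) = 2890.0 × ln(2.937) = 2890.0 × 1.0773 ≈ 3113.3 m/s.

Δv ≈ 3110 m/s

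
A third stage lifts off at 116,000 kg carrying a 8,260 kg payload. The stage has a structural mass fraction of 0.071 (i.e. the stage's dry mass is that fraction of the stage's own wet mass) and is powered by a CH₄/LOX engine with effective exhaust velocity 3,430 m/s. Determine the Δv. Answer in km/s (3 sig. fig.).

Δv ≈ 6.81 km/s

Stage wet mass = m₀ − payload = 116,000 − 8,260 = 107,740 kg.
Stage dry mass = ε × stage wet mass = 0.071 × 107,740 = 7,649.54 kg.
Burnout mass m_f = stage dry + payload = 7,649.54 + 8,260 = 15,909.54 kg.
Δv = v_e · ln(116,000/15,909.54) = 3430.0 × ln(7.291) = 3430.0 × 1.9867 ≈ 6814 m/s.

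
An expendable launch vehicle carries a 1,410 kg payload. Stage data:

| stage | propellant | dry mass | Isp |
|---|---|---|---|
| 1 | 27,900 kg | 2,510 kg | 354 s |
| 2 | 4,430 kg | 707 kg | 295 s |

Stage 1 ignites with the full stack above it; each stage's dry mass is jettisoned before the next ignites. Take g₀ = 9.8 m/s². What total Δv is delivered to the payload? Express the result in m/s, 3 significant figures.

Δv ≈ 8140 m/s

Ignition mass of stage 1 = 27,900+2,510 + 4,430+707 + 1,410 = 36,957 kg.
Stage 1: m₀ = 36,957 kg, m_f = 36,957 − 27,900 = 9,057 kg; Δv = 354×9.8×ln(4.08) = 3469.2×1.4062 ≈ 4878 m/s.
Stage 2: m₀ = 6,547 kg, m_f = 6,547 − 4,430 = 2,117 kg; Δv = 295×9.8×ln(3.093) = 2891.0×1.1290 ≈ 3264 m/s.
Total Δv = 4878 + 3264 = 8142 m/s.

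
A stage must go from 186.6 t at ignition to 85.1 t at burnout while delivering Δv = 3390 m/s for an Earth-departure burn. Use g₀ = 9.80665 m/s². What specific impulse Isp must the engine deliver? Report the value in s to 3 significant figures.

Isp ≈ 440 s

ln(m₀/m_f) = ln(186600/85100) = ln(2.193) = 0.7851.
v_e = Δv / ln(m₀/m_f) = 3390 / 0.7851 = 4317.7 m/s.
Isp = v_e / g₀ = 4317.7 / 9.80665 = 440.3 s.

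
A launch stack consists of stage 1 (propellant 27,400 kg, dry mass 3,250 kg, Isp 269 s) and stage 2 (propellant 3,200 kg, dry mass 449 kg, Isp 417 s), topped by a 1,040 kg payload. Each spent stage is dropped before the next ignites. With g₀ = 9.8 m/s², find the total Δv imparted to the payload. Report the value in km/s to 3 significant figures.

Δv ≈ 8.62 km/s

Ignition mass of stage 1 = 27,400+3,250 + 3,200+449 + 1,040 = 35,339 kg.
Stage 1: m₀ = 35,339 kg, m_f = 35,339 − 27,400 = 7,939 kg; Δv = 269×9.8×ln(4.451) = 2636.2×1.4932 ≈ 3936 m/s.
Stage 2: m₀ = 4,689 kg, m_f = 4,689 − 3,200 = 1,489 kg; Δv = 417×9.8×ln(3.149) = 4086.6×1.1471 ≈ 4688 m/s.
Total Δv = 3936 + 4688 = 8624 m/s.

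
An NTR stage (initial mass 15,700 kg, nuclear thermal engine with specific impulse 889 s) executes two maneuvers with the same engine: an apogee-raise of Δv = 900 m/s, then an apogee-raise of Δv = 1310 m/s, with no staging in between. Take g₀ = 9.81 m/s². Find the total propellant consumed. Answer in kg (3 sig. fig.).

total propellant consumed ≈ 3510 kg

v_e = Isp · g₀ = 889 × 9.81 = 8721.1 m/s.
After the first burn: m = 15700 × exp(−900/8721.1) = 15700 × 0.90195 = 14,160.6 kg.
After the second burn: m = 14,160.6 × exp(−1310/8721.1) = 14,160.6 × 0.86053 = 12,185.6 kg.
Total propellant = m₀ − m_final = 15700 − 12,185.6 = 3,514.4 kg.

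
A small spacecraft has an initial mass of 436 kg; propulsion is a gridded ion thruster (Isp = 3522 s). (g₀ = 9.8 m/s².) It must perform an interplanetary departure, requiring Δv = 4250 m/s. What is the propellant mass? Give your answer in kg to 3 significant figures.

propellant mass ≈ 50.5 kg

v_e = Isp · g₀ = 3522 × 9.8 = 34515.6 m/s.
Using Δv = v_e ln(m₀/m_f): m₀/m_f = exp(Δv / v_e) = exp(4250 / 34515.6) = exp(0.1231) = 1.1310.
m_f = 436 / 1.1310 = 385.5 kg, so propellant = m₀ − m_f = 436 − 385.5 = 50.5 kg.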